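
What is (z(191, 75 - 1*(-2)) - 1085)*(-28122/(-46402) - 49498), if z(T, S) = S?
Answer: 1157576149296/23201 ≈ 4.9893e+7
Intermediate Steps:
(z(191, 75 - 1*(-2)) - 1085)*(-28122/(-46402) - 49498) = ((75 - 1*(-2)) - 1085)*(-28122/(-46402) - 49498) = ((75 + 2) - 1085)*(-28122*(-1/46402) - 49498) = (77 - 1085)*(14061/23201 - 49498) = -1008*(-1148389037/23201) = 1157576149296/23201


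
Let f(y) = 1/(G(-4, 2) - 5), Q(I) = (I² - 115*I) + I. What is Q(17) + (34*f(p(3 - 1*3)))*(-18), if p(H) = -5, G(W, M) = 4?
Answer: -1037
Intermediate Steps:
Q(I) = I² - 114*I
f(y) = -1 (f(y) = 1/(4 - 5) = 1/(-1) = -1)
Q(17) + (34*f(p(3 - 1*3)))*(-18) = 17*(-114 + 17) + (34*(-1))*(-18) = 17*(-97) - 34*(-18) = -1649 + 612 = -1037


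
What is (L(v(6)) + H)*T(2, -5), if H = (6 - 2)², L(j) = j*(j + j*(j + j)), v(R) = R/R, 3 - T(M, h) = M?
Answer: 19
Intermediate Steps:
T(M, h) = 3 - M
v(R) = 1
L(j) = j*(j + 2*j²) (L(j) = j*(j + j*(2*j)) = j*(j + 2*j²))
H = 16 (H = 4² = 16)
(L(v(6)) + H)*T(2, -5) = (1²*(1 + 2*1) + 16)*(3 - 1*2) = (1*(1 + 2) + 16)*(3 - 2) = (1*3 + 16)*1 = (3 + 16)*1 = 19*1 = 19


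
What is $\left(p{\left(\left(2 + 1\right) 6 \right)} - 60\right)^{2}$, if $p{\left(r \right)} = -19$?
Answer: $6241$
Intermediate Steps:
$\left(p{\left(\left(2 + 1\right) 6 \right)} - 60\right)^{2} = \left(-19 - 60\right)^{2} = \left(-79\right)^{2} = 6241$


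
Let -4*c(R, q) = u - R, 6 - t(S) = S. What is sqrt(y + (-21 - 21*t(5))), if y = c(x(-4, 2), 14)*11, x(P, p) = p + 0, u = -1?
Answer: 3*I*sqrt(15)/2 ≈ 5.8095*I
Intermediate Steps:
t(S) = 6 - S
x(P, p) = p
c(R, q) = 1/4 + R/4 (c(R, q) = -(-1 - R)/4 = 1/4 + R/4)
y = 33/4 (y = (1/4 + (1/4)*2)*11 = (1/4 + 1/2)*11 = (3/4)*11 = 33/4 ≈ 8.2500)
sqrt(y + (-21 - 21*t(5))) = sqrt(33/4 + (-21 - 21*(6 - 1*5))) = sqrt(33/4 + (-21 - 21*(6 - 5))) = sqrt(33/4 + (-21 - 21*1)) = sqrt(33/4 + (-21 - 21)) = sqrt(33/4 - 42) = sqrt(-135/4) = 3*I*sqrt(15)/2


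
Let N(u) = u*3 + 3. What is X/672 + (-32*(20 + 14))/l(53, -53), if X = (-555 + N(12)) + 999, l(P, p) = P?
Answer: -33597/1696 ≈ -19.810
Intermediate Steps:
N(u) = 3 + 3*u (N(u) = 3*u + 3 = 3 + 3*u)
X = 483 (X = (-555 + (3 + 3*12)) + 999 = (-555 + (3 + 36)) + 999 = (-555 + 39) + 999 = -516 + 999 = 483)
X/672 + (-32*(20 + 14))/l(53, -53) = 483/672 - 32*(20 + 14)/53 = 483*(1/672) - 32*34*(1/53) = 23/32 - 1088*1/53 = 23/32 - 1088/53 = -33597/1696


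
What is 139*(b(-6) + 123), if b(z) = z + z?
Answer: 15429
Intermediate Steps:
b(z) = 2*z
139*(b(-6) + 123) = 139*(2*(-6) + 123) = 139*(-12 + 123) = 139*111 = 15429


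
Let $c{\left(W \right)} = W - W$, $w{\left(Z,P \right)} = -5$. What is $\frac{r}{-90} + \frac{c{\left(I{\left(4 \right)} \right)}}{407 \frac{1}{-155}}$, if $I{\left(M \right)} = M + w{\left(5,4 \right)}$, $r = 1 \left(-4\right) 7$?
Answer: $\frac{14}{45} \approx 0.31111$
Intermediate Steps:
$r = -28$ ($r = \left(-4\right) 7 = -28$)
$I{\left(M \right)} = -5 + M$ ($I{\left(M \right)} = M - 5 = -5 + M$)
$c{\left(W \right)} = 0$
$\frac{r}{-90} + \frac{c{\left(I{\left(4 \right)} \right)}}{407 \frac{1}{-155}} = - \frac{28}{-90} + \frac{0}{407 \frac{1}{-155}} = \left(-28\right) \left(- \frac{1}{90}\right) + \frac{0}{407 \left(- \frac{1}{155}\right)} = \frac{14}{45} + \frac{0}{- \frac{407}{155}} = \frac{14}{45} + 0 \left(- \frac{155}{407}\right) = \frac{14}{45} + 0 = \frac{14}{45}$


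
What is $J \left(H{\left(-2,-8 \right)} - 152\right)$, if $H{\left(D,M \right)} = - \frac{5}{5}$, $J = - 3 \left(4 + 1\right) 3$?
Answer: $6885$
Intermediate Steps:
$J = -45$ ($J = \left(-3\right) 5 \cdot 3 = \left(-15\right) 3 = -45$)
$H{\left(D,M \right)} = -1$ ($H{\left(D,M \right)} = \left(-5\right) \frac{1}{5} = -1$)
$J \left(H{\left(-2,-8 \right)} - 152\right) = - 45 \left(-1 - 152\right) = \left(-45\right) \left(-153\right) = 6885$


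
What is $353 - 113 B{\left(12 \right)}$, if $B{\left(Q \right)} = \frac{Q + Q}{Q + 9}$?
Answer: $\frac{1567}{7} \approx 223.86$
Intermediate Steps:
$B{\left(Q \right)} = \frac{2 Q}{9 + Q}$
$353 - 113 B{\left(12 \right)} = 353 - 113 \cdot 2 \cdot 12 \frac{1}{9 + 12} = 353 - 113 \cdot 2 \cdot 12 \cdot \frac{1}{21} = 353 - \frac{904}{7} = \frac{1567}{7}$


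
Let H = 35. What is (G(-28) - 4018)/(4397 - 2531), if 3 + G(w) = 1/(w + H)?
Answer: -4691/2177 ≈ -2.1548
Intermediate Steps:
G(w) = -3 + 1/(35 + w) (G(w) = -3 + 1/(w + 35) = -3 + 1/(35 + w))
(G(-28) - 4018)/(4397 - 2531) = ((-104 - 3*(-28))/(35 - 28) - 4018)/(4397 - 2531) = ((-104 + 84)/7 - 4018)/1866 = ((⅐)*(-20) - 4018)*(1/1866) = (-20/7 - 4018)*(1/1866) = -28146/7*1/1866 = -4691/2177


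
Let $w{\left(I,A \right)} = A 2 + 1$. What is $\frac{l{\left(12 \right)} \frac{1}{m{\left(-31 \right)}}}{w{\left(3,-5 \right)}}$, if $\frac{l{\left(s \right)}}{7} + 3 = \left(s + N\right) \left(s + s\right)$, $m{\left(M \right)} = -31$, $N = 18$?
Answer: $\frac{1673}{93} \approx 17.989$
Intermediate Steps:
$l{\left(s \right)} = -21 + 14 s \left(18 + s\right)$ ($l{\left(s \right)} = -21 + 7 \left(s + 18\right) \left(s + s\right) = -21 + 7 \left(18 + s\right) 2 s = -21 + 7 \cdot 2 s \left(18 + s\right) = -21 + 14 s \left(18 + s\right)$)
$w{\left(I,A \right)} = 1 + 2 A$ ($w{\left(I,A \right)} = 2 A + 1 = 1 + 2 A$)
$\frac{l{\left(12 \right)} \frac{1}{m{\left(-31 \right)}}}{w{\left(3,-5 \right)}} = \frac{\left(-21 + 14 \cdot 12^{2} + 252 \cdot 12\right) \frac{1}{-31}}{1 + 2 \left(-5\right)} = \frac{\left(-21 + 14 \cdot 144 + 3024\right) \left(- \frac{1}{31}\right)}{1 - 10} = \frac{\left(-21 + 2016 + 3024\right) \left(- \frac{1}{31}\right)}{-9} = 5019 \left(- \frac{1}{31}\right) \left(- \frac{1}{9}\right) = \left(- \frac{5019}{31}\right) \left(- \frac{1}{9}\right) = \frac{1673}{93}$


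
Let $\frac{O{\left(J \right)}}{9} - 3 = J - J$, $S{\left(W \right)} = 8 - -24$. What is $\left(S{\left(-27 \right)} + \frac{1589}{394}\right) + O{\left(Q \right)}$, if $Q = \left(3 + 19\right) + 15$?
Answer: $\frac{24835}{394} \approx 63.033$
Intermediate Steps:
$Q = 37$ ($Q = 22 + 15 = 37$)
$S{\left(W \right)} = 32$ ($S{\left(W \right)} = 8 + 24 = 32$)
$O{\left(J \right)} = 27$ ($O{\left(J \right)} = 27 + 9 \left(J - J\right) = 27 + 9 \cdot 0 = 27 + 0 = 27$)
$\left(S{\left(-27 \right)} + \frac{1589}{394}\right) + O{\left(Q \right)} = \left(32 + \frac{1589}{394}\right) + 27 = \frac{14197}{394} + 27 = \frac{24835}{394}$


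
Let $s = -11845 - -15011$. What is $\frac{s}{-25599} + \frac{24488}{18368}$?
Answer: $\frac{10155629}{8396472} \approx 1.2095$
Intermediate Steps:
$s = 3166$ ($s = -11845 + 15011 = 3166$)
$\frac{s}{-25599} + \frac{24488}{18368} = \frac{3166}{-25599} + \frac{24488}{18368} = 3166 \left(- \frac{1}{25599}\right) + 24488 \cdot \frac{1}{18368} = - \frac{3166}{25599} + \frac{3061}{2296} = \frac{10155629}{8396472}$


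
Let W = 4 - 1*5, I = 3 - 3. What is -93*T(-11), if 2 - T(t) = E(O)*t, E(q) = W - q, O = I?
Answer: 837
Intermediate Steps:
I = 0
O = 0
W = -1 (W = 4 - 5 = -1)
E(q) = -1 - q
T(t) = 2 + t (T(t) = 2 - (-1 - 1*0)*t = 2 - (-1 + 0)*t = 2 - (-1)*t = 2 + t)
-93*T(-11) = -93*(2 - 11) = -93*(-9) = 837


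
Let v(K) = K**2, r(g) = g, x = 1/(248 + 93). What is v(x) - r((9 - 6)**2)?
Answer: -1046528/116281 ≈ -9.0000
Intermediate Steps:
x = 1/341 ≈ 0.0029326
v(x) - r((9 - 6)**2) = (1/341)**2 - (9 - 6)**2 = 1/116281 - 1*3**2 = 1/116281 - 1*9 = 1/116281 - 9 = -1046528/116281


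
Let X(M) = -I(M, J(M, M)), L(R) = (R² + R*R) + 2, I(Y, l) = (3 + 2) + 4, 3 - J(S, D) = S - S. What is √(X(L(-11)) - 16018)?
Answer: I*√16027 ≈ 126.6*I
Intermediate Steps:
J(S, D) = 3 (J(S, D) = 3 - (S - S) = 3 - 1*0 = 3 + 0 = 3)
I(Y, l) = 9 (I(Y, l) = 5 + 4 = 9)
L(R) = 2 + 2*R² (L(R) = (R² + R²) + 2 = 2*R² + 2 = 2 + 2*R²)
X(M) = -9 (X(M) = -1*9 = -9)
√(X(L(-11)) - 16018) = √(-9 - 16018) = √(-16027) = I*√16027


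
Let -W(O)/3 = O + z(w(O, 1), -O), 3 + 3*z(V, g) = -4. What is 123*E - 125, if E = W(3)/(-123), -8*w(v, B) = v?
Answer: -123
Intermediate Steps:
w(v, B) = -v/8
z(V, g) = -7/3 (z(V, g) = -1 + (⅓)*(-4) = -1 - 4/3 = -7/3)
W(O) = 7 - 3*O (W(O) = -3*(O - 7/3) = -3*(-7/3 + O) = 7 - 3*O)
E = 2/123 (E = (7 - 3*3)/(-123) = (7 - 9)*(-1/123) = -2*(-1/123) = 2/123 ≈ 0.016260)
123*E - 125 = 123*(2/123) - 125 = 2 - 125 = -123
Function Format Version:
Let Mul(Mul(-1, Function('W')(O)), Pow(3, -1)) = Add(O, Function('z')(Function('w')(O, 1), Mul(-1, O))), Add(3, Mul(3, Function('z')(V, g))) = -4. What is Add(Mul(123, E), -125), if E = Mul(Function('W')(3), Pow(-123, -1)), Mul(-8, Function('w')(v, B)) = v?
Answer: -123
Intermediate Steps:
Function('w')(v, B) = Mul(Rational(-1, 8), v)
Function('z')(V, g) = Rational(-7, 3) (Function('z')(V, g) = Add(-1, Mul(Rational(1, 3), -4)) = Add(-1, Rational(-4, 3)) = Rational(-7, 3))
Function('W')(O) = Add(7, Mul(-3, O)) (Function('W')(O) = Mul(-3, Add(O, Rational(-7, 3))) = Mul(-3, Add(Rational(-7, 3), O)) = Add(7, Mul(-3, O)))
E = Rational(2, 123) (E = Mul(Add(7, Mul(-3, 3)), Pow(-123, -1)) = Mul(Add(7, -9), Rational(-1, 123)) = Mul(-2, Rational(-1, 123)) = Rational(2, 123) ≈ 0.016260)
Add(Mul(123, E), -125) = Add(Mul(123, Rational(2, 123)), -125) = Add(2, -125) = -123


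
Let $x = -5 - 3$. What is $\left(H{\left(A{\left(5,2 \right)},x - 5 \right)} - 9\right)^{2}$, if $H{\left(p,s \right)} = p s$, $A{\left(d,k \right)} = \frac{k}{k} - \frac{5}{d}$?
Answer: $81$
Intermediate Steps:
$x = -8$ ($x = -5 - 3 = -8$)
$A{\left(d,k \right)} = 1 - \frac{5}{d}$
$\left(H{\left(A{\left(5,2 \right)},x - 5 \right)} - 9\right)^{2} = \left(\frac{-5 + 5}{5} \left(-8 - 5\right) - 9\right)^{2} = \left(\frac{1}{5} \cdot 0 \left(-8 - 5\right) - 9\right)^{2} = \left(0 \left(-13\right) - 9\right)^{2} = \left(0 - 9\right)^{2} = \left(-9\right)^{2} = 81$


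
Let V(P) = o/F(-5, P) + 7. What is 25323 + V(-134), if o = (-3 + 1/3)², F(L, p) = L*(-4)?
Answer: 1139866/45 ≈ 25330.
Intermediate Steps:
F(L, p) = -4*L
o = 64/9 (o = (-3 + 1*(⅓))² = (-3 + ⅓)² = (-8/3)² = 64/9 ≈ 7.1111)
V(P) = 331/45 (V(P) = (64/9)/(-4*(-5)) + 7 = (64/9)/20 + 7 = (1/20)*(64/9) + 7 = 16/45 + 7 = 331/45)
25323 + V(-134) = 25323 + 331/45 = 1139866/45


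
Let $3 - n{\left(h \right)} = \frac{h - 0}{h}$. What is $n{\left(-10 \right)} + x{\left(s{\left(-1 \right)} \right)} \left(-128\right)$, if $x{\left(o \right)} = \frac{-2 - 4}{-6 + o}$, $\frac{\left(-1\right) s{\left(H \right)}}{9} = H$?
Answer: $258$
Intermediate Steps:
$n{\left(h \right)} = 2$ ($n{\left(h \right)} = 3 - \frac{h - 0}{h} = 3 - \frac{h + 0}{h} = 3 - \frac{h}{h} = 3 - 1 = 2$)
$s{\left(H \right)} = - 9 H$
$x{\left(o \right)} = - \frac{6}{-6 + o}$
$n{\left(-10 \right)} + x{\left(s{\left(-1 \right)} \right)} \left(-128\right) = 2 + - \frac{6}{-6 - -9} \left(-128\right) = 2 + - \frac{6}{-6 + 9} \left(-128\right) = 2 + - \frac{6}{3} \left(-128\right) = 2 + \left(-6\right) \frac{1}{3} \left(-128\right) = 2 - -256 = 2 + 256 = 258$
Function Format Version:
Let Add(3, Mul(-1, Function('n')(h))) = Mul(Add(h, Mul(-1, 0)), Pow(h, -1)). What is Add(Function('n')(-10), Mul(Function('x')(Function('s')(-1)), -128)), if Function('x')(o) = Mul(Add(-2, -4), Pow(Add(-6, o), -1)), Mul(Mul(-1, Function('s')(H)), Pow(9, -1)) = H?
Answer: 258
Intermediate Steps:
Function('n')(h) = 2 (Function('n')(h) = Add(3, Mul(-1, Mul(Add(h, Mul(-1, 0)), Pow(h, -1)))) = Add(3, Mul(-1, Mul(Add(h, 0), Pow(h, -1)))) = Add(3, Mul(-1, Mul(h, Pow(h, -1)))) = Add(3, Mul(-1, 1)) = Add(3, -1) = 2)
Function('s')(H) = Mul(-9, H)
Function('x')(o) = Mul(-6, Pow(Add(-6, o), -1))
Add(Function('n')(-10), Mul(Function('x')(Function('s')(-1)), -128)) = Add(2, Mul(Mul(-6, Pow(Add(-6, Mul(-9, -1)), -1)), -128)) = Add(2, Mul(Mul(-6, Pow(Add(-6, 9), -1)), -128)) = Add(2, Mul(Mul(-6, Pow(3, -1)), -128)) = Add(2, Mul(Mul(-6, Rational(1, 3)), -128)) = Add(2, Mul(-2, -128)) = Add(2, 256) = 258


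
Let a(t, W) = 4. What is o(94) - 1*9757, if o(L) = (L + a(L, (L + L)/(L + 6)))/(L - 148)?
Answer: -263488/27 ≈ -9758.8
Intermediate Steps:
o(L) = (4 + L)/(-148 + L) (o(L) = (L + 4)/(L - 148) = (4 + L)/(-148 + L))
o(94) - 1*9757 = (4 + 94)/(-148 + 94) - 1*9757 = 98/(-54) - 9757 = -1/54*98 - 9757 = -49/27 - 9757 = -263488/27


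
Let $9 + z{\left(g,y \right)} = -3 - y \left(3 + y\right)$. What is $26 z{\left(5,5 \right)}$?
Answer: $-1352$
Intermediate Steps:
$z{\left(g,y \right)} = -12 - y \left(3 + y\right)$ ($z{\left(g,y \right)} = -9 - \left(3 + y \left(3 + y\right)\right) = -12 - y \left(3 + y\right)$)
$26 z{\left(5,5 \right)} = 26 \left(-12 - 5^{2} - 15\right) = 26 \left(-12 - 25 - 15\right) = 26 \left(-52\right) = -1352$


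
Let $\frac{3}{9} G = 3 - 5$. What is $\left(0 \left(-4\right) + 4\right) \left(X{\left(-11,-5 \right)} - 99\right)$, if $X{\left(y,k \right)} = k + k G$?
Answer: $-296$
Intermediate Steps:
$G = -6$ ($G = 3 \left(3 - 5\right) = 3 \left(-2\right) = -6$)
$X{\left(y,k \right)} = - 5 k$ ($X{\left(y,k \right)} = k + k \left(-6\right) = k - 6 k = - 5 k$)
$\left(0 \left(-4\right) + 4\right) \left(X{\left(-11,-5 \right)} - 99\right) = \left(0 \left(-4\right) + 4\right) \left(\left(-5\right) \left(-5\right) - 99\right) = \left(0 + 4\right) \left(25 - 99\right) = 4 \left(-74\right) = -296$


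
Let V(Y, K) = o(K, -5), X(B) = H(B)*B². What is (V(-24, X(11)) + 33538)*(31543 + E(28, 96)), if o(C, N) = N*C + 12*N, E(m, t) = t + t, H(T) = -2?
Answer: 1100823680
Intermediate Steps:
E(m, t) = 2*t
o(C, N) = 12*N + C*N (o(C, N) = C*N + 12*N = 12*N + C*N)
X(B) = -2*B²
V(Y, K) = -60 - 5*K (V(Y, K) = -5*(12 + K) = -60 - 5*K)
(V(-24, X(11)) + 33538)*(31543 + E(28, 96)) = ((-60 - (-10)*11²) + 33538)*(31543 + 2*96) = ((-60 - (-10)*121) + 33538)*(31543 + 192) = ((-60 - 5*(-242)) + 33538)*31735 = ((-60 + 1210) + 33538)*31735 = (1150 + 33538)*31735 = 34688*31735 = 1100823680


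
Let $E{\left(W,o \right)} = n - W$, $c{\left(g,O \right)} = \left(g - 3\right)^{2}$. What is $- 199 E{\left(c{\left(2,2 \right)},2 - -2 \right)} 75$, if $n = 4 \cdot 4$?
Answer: $-223875$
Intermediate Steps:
$c{\left(g,O \right)} = \left(-3 + g\right)^{2}$
$n = 16$
$E{\left(W,o \right)} = 16 - W$
$- 199 E{\left(c{\left(2,2 \right)},2 - -2 \right)} 75 = - 199 \left(16 - \left(-3 + 2\right)^{2}\right) 75 = - 199 \left(16 - \left(-1\right)^{2}\right) 75 = - 199 \left(16 - 1\right) 75 = \left(-199\right) 15 \cdot 75 = \left(-2985\right) 75 = -223875$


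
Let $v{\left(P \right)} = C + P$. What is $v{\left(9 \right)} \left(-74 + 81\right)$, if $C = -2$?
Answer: $49$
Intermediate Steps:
$v{\left(P \right)} = -2 + P$
$v{\left(9 \right)} \left(-74 + 81\right) = \left(-2 + 9\right) \left(-74 + 81\right) = 7 \cdot 7 = 49$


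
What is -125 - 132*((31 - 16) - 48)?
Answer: 4231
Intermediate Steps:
-125 - 132*((31 - 16) - 48) = -125 - 132*(15 - 48) = -125 - 132*(-33) = -125 + 4356 = 4231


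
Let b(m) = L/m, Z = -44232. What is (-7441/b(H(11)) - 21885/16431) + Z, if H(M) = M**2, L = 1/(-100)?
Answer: 492885453741/5477 ≈ 8.9992e+7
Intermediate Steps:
L = -1/100 ≈ -0.010000
b(m) = -1/(100*m)
(-7441/b(H(11)) - 21885/16431) + Z = (-7441/((-1/(100*(11**2)))) - 21885/16431) - 44232 = (-7441/((-1/100/121)) - 21885*1/16431) - 44232 = (-7441/((-1/100*1/121)) - 7295/5477) - 44232 = (-7441/(-1/12100) - 7295/5477) - 44232 = (-7441*(-12100) - 7295/5477) - 44232 = (90036100 - 7295/5477) - 44232 = 493127712405/5477 - 44232 = 492885453741/5477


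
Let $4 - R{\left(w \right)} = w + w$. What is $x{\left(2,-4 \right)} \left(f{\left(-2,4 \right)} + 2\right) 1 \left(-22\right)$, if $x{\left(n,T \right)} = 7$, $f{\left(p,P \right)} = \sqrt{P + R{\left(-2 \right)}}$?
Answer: $-308 - 308 \sqrt{3} \approx -841.47$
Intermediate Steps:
$R{\left(w \right)} = 4 - 2 w$ ($R{\left(w \right)} = 4 - \left(w + w\right) = 4 - 2 w$)
$f{\left(p,P \right)} = \sqrt{8 + P}$ ($f{\left(p,P \right)} = \sqrt{P + \left(4 - -4\right)} = \sqrt{P + \left(4 + 4\right)} = \sqrt{P + 8} = \sqrt{8 + P}$)
$x{\left(2,-4 \right)} \left(f{\left(-2,4 \right)} + 2\right) 1 \left(-22\right) = 7 \left(\sqrt{8 + 4} + 2\right) 1 \left(-22\right) = 7 \left(\sqrt{12} + 2\right) 1 \left(-22\right) = 7 \left(2 \sqrt{3} + 2\right) 1 \left(-22\right) = 7 \left(2 + 2 \sqrt{3}\right) 1 \left(-22\right) = 7 \left(2 + 2 \sqrt{3}\right) \left(-22\right) = \left(14 + 14 \sqrt{3}\right) \left(-22\right) = -308 - 308 \sqrt{3}$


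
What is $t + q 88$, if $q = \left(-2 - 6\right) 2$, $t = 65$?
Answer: $-1343$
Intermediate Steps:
$q = -16$ ($q = \left(-8\right) 2 = -16$)
$t + q 88 = 65 - 1408 = -1343$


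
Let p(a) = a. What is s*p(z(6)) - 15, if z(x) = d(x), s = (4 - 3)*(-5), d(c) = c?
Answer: -45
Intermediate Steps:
s = -5 (s = 1*(-5) = -5)
z(x) = x
s*p(z(6)) - 15 = -5*6 - 15 = -30 - 15 = -45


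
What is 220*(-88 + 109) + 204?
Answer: 4824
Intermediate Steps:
220*(-88 + 109) + 204 = 220*21 + 204 = 4620 + 204 = 4824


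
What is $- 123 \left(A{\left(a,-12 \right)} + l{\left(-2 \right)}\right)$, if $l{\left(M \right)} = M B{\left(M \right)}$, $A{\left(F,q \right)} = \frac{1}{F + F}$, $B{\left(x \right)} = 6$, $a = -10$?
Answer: $\frac{29643}{20} \approx 1482.2$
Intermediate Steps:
$A{\left(F,q \right)} = \frac{1}{2 F}$
$l{\left(M \right)} = 6 M$ ($l{\left(M \right)} = M 6 = 6 M$)
$- 123 \left(A{\left(a,-12 \right)} + l{\left(-2 \right)}\right) = - 123 \left(\frac{1}{2 \left(-10\right)} + 6 \left(-2\right)\right) = - 123 \left(\frac{1}{2} \left(- \frac{1}{10}\right) - 12\right) = - 123 \left(- \frac{1}{20} - 12\right) = \left(-123\right) \left(- \frac{241}{20}\right) = \frac{29643}{20}$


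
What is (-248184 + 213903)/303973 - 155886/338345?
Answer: -58983940023/102847744685 ≈ -0.57351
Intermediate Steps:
(-248184 + 213903)/303973 - 155886/338345 = -34281*1/303973 - 155886*1/338345 = -34281/303973 - 155886/338345 = -58983940023/102847744685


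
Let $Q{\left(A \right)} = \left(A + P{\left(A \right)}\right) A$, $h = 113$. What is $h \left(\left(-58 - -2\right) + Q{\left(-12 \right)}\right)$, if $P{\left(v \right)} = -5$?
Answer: $16724$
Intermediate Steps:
$Q{\left(A \right)} = A \left(-5 + A\right)$ ($Q{\left(A \right)} = \left(A - 5\right) A = \left(-5 + A\right) A = A \left(-5 + A\right)$)
$h \left(\left(-58 - -2\right) + Q{\left(-12 \right)}\right) = 113 \left(\left(-58 - -2\right) - 12 \left(-5 - 12\right)\right) = 113 \left(\left(-58 + 2\right) - -204\right) = 113 \left(-56 + 204\right) = 113 \cdot 148 = 16724$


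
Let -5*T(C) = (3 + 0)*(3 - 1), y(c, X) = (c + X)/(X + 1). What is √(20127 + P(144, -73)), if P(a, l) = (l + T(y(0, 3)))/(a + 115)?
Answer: √688836770/185 ≈ 141.87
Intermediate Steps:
y(c, X) = (X + c)/(1 + X)
T(C) = -6/5 (T(C) = -(3 + 0)*(3 - 1)/5 = -3*2/5 = -⅕*6 = -6/5)
P(a, l) = (-6/5 + l)/(115 + a) (P(a, l) = (l - 6/5)/(a + 115) = (-6/5 + l)/(115 + a))
√(20127 + P(144, -73)) = √(20127 + (-6/5 - 73)/(115 + 144)) = √(20127 - 371/5/259) = √(20127 + (1/259)*(-371/5)) = √(20127 - 53/185) = √(3723442/185) = √688836770/185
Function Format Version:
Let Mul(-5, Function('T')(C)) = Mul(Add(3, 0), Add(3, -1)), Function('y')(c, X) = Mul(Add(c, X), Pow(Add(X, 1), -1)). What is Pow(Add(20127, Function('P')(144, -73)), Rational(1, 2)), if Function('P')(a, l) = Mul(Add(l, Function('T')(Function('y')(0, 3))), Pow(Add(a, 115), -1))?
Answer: Mul(Rational(1, 185), Pow(688836770, Rational(1, 2))) ≈ 141.87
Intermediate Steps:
Function('y')(c, X) = Mul(Pow(Add(1, X), -1), Add(X, c)) (Function('y')(c, X) = Mul(Add(X, c), Pow(Add(1, X), -1)) = Mul(Pow(Add(1, X), -1), Add(X, c)))
Function('T')(C) = Rational(-6, 5) (Function('T')(C) = Mul(Rational(-1, 5), Mul(Add(3, 0), Add(3, -1))) = Mul(Rational(-1, 5), Mul(3, 2)) = Mul(Rational(-1, 5), 6) = Rational(-6, 5))
Function('P')(a, l) = Mul(Pow(Add(115, a), -1), Add(Rational(-6, 5), l)) (Function('P')(a, l) = Mul(Add(l, Rational(-6, 5)), Pow(Add(a, 115), -1)) = Mul(Add(Rational(-6, 5), l), Pow(Add(115, a), -1)) = Mul(Pow(Add(115, a), -1), Add(Rational(-6, 5), l)))
Pow(Add(20127, Function('P')(144, -73)), Rational(1, 2)) = Pow(Add(20127, Mul(Pow(Add(115, 144), -1), Add(Rational(-6, 5), -73))), Rational(1, 2)) = Pow(Add(20127, Mul(Pow(259, -1), Rational(-371, 5))), Rational(1, 2)) = Pow(Add(20127, Mul(Rational(1, 259), Rational(-371, 5))), Rational(1, 2)) = Pow(Add(20127, Rational(-53, 185)), Rational(1, 2)) = Pow(Rational(3723442, 185), Rational(1, 2)) = Mul(Rational(1, 185), Pow(688836770, Rational(1, 2)))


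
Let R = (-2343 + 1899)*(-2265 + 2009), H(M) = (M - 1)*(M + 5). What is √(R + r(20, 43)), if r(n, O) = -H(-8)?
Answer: √113637 ≈ 337.10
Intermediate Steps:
H(M) = (-1 + M)*(5 + M)
R = 113664 (R = -444*(-256) = 113664)
r(n, O) = -27 (r(n, O) = -(-5 + (-8)² + 4*(-8)) = -(-5 + 64 - 32) = -1*27 = -27)
√(R + r(20, 43)) = √(113664 - 27) = √113637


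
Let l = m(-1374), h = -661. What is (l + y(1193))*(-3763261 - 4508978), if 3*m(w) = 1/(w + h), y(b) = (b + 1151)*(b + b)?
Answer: -94148961451312747/2035 ≈ -4.6265e+13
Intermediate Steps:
y(b) = 2*b*(1151 + b) (y(b) = (1151 + b)*(2*b) = 2*b*(1151 + b))
m(w) = 1/(3*(-661 + w)) (m(w) = 1/(3*(w - 661)) = 1/(3*(-661 + w)))
l = -1/6105 (l = 1/(3*(-661 - 1374)) = (1/3)/(-2035) = (1/3)*(-1/2035) = -1/6105 ≈ -0.00016380)
(l + y(1193))*(-3763261 - 4508978) = (-1/6105 + 2*1193*(1151 + 1193))*(-3763261 - 4508978) = (-1/6105 + 2*1193*2344)*(-8272239) = (-1/6105 + 5592784)*(-8272239) = (34143946319/6105)*(-8272239) = -94148961451312747/2035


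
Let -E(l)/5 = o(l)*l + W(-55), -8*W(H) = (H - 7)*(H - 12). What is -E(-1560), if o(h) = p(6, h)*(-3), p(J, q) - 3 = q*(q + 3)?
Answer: 227347182415/4 ≈ 5.6837e+10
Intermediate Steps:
p(J, q) = 3 + q*(3 + q) (p(J, q) = 3 + q*(q + 3) = 3 + q*(3 + q))
o(h) = -9 - 9*h - 3*h² (o(h) = (3 + h² + 3*h)*(-3) = -9 - 9*h - 3*h²)
W(H) = -(-12 + H)*(-7 + H)/8 (W(H) = -(H - 7)*(H - 12)/8 = -(-7 + H)*(-12 + H)/8 = -(-12 + H)*(-7 + H)/8)
E(l) = 10385/4 - 5*l*(-9 - 9*l - 3*l²) (E(l) = -5*((-9 - 9*l - 3*l²)*l + (-21/2 - ⅛*(-55)² + (19/8)*(-55))) = -5*(l*(-9 - 9*l - 3*l²) + (-21/2 - ⅛*3025 - 1045/8)) = -5*(l*(-9 - 9*l - 3*l²) + (-21/2 - 3025/8 - 1045/8)) = -5*(l*(-9 - 9*l - 3*l²) - 2077/4) = -5*(-2077/4 + l*(-9 - 9*l - 3*l²)) = 10385/4 - 5*l*(-9 - 9*l - 3*l²))
-E(-1560) = -(10385/4 + 15*(-1560)*(3 + (-1560)² + 3*(-1560))) = -(10385/4 + 15*(-1560)*(3 + 2433600 - 4680)) = -(10385/4 + 15*(-1560)*2428923) = -(10385/4 - 56836798200) = -1*(-227347182415/4) = 227347182415/4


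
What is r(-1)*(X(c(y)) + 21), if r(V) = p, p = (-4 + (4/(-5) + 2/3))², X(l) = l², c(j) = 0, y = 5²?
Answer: 26908/75 ≈ 358.77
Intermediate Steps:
y = 25
p = 3844/225 (p = (-4 + (4*(-⅕) + 2*(⅓)))² = (-4 + (-⅘ + ⅔))² = (-4 - 2/15)² = (-62/15)² = 3844/225 ≈ 17.084)
r(V) = 3844/225
r(-1)*(X(c(y)) + 21) = 3844*(0² + 21)/225 = 3844*(0 + 21)/225 = (3844/225)*21 = 26908/75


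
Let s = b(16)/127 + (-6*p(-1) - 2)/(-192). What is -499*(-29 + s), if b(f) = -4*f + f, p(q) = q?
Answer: 89428285/6096 ≈ 14670.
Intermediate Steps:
b(f) = -3*f
s = -2431/6096 (s = -3*16/127 + (-6*(-1) - 2)/(-192) = -48*1/127 + (6 - 2)*(-1/192) = -48/127 + 4*(-1/192) = -48/127 - 1/48 = -2431/6096 ≈ -0.39879)
-499*(-29 + s) = -499*(-29 - 2431/6096) = -499*(-179215/6096) = 89428285/6096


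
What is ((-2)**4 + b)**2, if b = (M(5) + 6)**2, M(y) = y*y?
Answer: 954529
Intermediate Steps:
M(y) = y**2
b = 961 (b = (5**2 + 6)**2 = (25 + 6)**2 = 31**2 = 961)
((-2)**4 + b)**2 = ((-2)**4 + 961)**2 = (16 + 961)**2 = 977**2 = 954529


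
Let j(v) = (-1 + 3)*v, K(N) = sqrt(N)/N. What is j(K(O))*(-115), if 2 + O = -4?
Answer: 115*I*sqrt(6)/3 ≈ 93.897*I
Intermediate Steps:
O = -6 (O = -2 - 4 = -6)
K(N) = 1/sqrt(N)
j(v) = 2*v
j(K(O))*(-115) = (2/sqrt(-6))*(-115) = (2*(-I*sqrt(6)/6))*(-115) = -I*sqrt(6)/3*(-115) = 115*I*sqrt(6)/3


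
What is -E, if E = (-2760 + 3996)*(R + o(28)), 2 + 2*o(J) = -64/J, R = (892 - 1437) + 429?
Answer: 1022172/7 ≈ 1.4602e+5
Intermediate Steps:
R = -116 (R = -545 + 429 = -116)
o(J) = -1 - 32/J (o(J) = -1 + (-64/J)/2 = -1 - 32/J)
E = -1022172/7 (E = (-2760 + 3996)*(-116 + (-32 - 1*28)/28) = 1236*(-116 + (-32 - 28)/28) = 1236*(-116 + (1/28)*(-60)) = 1236*(-116 - 15/7) = 1236*(-827/7) = -1022172/7 ≈ -1.4602e+5)
-E = -1*(-1022172/7) = 1022172/7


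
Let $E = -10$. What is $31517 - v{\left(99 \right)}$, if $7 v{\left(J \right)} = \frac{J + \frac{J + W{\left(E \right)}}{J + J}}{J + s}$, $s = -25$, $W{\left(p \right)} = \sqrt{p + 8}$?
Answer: $\frac{32651413}{1036} - \frac{i \sqrt{2}}{102564} \approx 31517.0 - 1.3789 \cdot 10^{-5} i$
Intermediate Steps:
$W{\left(p \right)} = \sqrt{8 + p}$
$v{\left(J \right)} = \frac{J + \frac{J + i \sqrt{2}}{2 J}}{7 \left(-25 + J\right)}$ ($v{\left(J \right)} = \frac{\left(J + \frac{J + \sqrt{8 - 10}}{J + J}\right) \frac{1}{J - 25}}{7} = \frac{\left(J + \frac{J + \sqrt{-2}}{2 J}\right) \frac{1}{-25 + J}}{7} = \frac{\left(J + \left(J + i \sqrt{2}\right) \frac{1}{2 J}\right) \frac{1}{-25 + J}}{7} = \frac{\left(J + \frac{J + i \sqrt{2}}{2 J}\right) \frac{1}{-25 + J}}{7} = \frac{\frac{1}{-25 + J} \left(J + \frac{J + i \sqrt{2}}{2 J}\right)}{7} = \frac{J + \frac{J + i \sqrt{2}}{2 J}}{7 \left(-25 + J\right)}$)
$31517 - v{\left(99 \right)} = 31517 - \frac{99 + 2 \cdot 99^{2} + i \sqrt{2}}{14 \cdot 99 \left(-25 + 99\right)} = 31517 - \frac{1}{14} \cdot \frac{1}{99} \cdot \frac{1}{74} \left(99 + 2 \cdot 9801 + i \sqrt{2}\right) = 31517 - \frac{1}{14} \cdot \frac{1}{99} \cdot \frac{1}{74} \left(99 + 19602 + i \sqrt{2}\right) = 31517 - \frac{1}{14} \cdot \frac{1}{99} \cdot \frac{1}{74} \left(19701 + i \sqrt{2}\right) = 31517 - \left(\frac{199}{1036} + \frac{i \sqrt{2}}{102564}\right) = \frac{32651413}{1036} - \frac{i \sqrt{2}}{102564}$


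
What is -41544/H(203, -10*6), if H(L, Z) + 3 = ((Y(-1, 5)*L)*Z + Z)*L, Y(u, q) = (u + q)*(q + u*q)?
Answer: 13848/4061 ≈ 3.4100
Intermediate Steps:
Y(u, q) = (q + u)*(q + q*u)
H(L, Z) = -3 + L*Z (H(L, Z) = -3 + (((5*(5 - 1 + (-1)**2 + 5*(-1)))*L)*Z + Z)*L = -3 + (((5*(5 - 1 + 1 - 5))*L)*Z + Z)*L = -3 + (((5*0)*L)*Z + Z)*L = -3 + ((0*L)*Z + Z)*L = -3 + (0*Z + Z)*L = -3 + (0 + Z)*L = -3 + Z*L = -3 + L*Z)
-41544/H(203, -10*6) = -41544/(-3 + 203*(-10*6)) = -41544/(-3 + 203*(-60)) = -41544/(-3 - 12180) = -41544/(-12183) = -41544*(-1/12183) = 13848/4061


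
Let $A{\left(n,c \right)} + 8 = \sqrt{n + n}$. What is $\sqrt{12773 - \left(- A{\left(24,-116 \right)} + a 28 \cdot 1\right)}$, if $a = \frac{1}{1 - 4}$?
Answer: $\frac{\sqrt{114969 + 36 \sqrt{3}}}{3} \approx 113.05$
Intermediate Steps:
$A{\left(n,c \right)} = -8 + \sqrt{2} \sqrt{n}$ ($A{\left(n,c \right)} = -8 + \sqrt{n + n} = -8 + \sqrt{2 n} = -8 + \sqrt{2} \sqrt{n}$)
$a = - \frac{1}{3}$ ($a = \frac{1}{1 - 4} = \frac{1}{-3} = - \frac{1}{3} \approx -0.33333$)
$\sqrt{12773 - \left(- A{\left(24,-116 \right)} + a 28 \cdot 1\right)} = \sqrt{12773 - \left(8 + \left(- \frac{1}{3}\right) 28 \cdot 1 - \sqrt{2} \sqrt{24}\right)} = \sqrt{12773 - \left(8 - \frac{28}{3} - \sqrt{2} \cdot 2 \sqrt{6}\right)} = \sqrt{12773 - \left(- \frac{4}{3} - 4 \sqrt{3}\right)} = \sqrt{12773 + \left(\left(-8 + 4 \sqrt{3}\right) + \frac{28}{3}\right)} = \sqrt{12773 + \left(\frac{4}{3} + 4 \sqrt{3}\right)} = \sqrt{\frac{38323}{3} + 4 \sqrt{3}}$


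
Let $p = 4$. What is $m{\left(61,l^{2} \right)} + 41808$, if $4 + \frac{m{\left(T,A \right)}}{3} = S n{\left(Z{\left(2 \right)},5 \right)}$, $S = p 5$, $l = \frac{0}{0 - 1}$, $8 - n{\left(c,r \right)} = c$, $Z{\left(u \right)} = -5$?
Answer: $42576$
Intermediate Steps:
$n{\left(c,r \right)} = 8 - c$
$l = 0$ ($l = \frac{0}{-1} = 0 \left(-1\right) = 0$)
$S = 20$ ($S = 4 \cdot 5 = 20$)
$m{\left(T,A \right)} = 768$ ($m{\left(T,A \right)} = -12 + 3 \cdot 20 \left(8 - -5\right) = -12 + 3 \cdot 20 \left(8 + 5\right) = -12 + 3 \cdot 20 \cdot 13 = -12 + 3 \cdot 260 = -12 + 780 = 768$)
$m{\left(61,l^{2} \right)} + 41808 = 768 + 41808 = 42576$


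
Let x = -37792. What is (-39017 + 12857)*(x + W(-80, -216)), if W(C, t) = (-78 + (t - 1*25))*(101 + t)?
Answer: 28959120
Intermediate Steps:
W(C, t) = (-103 + t)*(101 + t) (W(C, t) = (-78 + (t - 25))*(101 + t) = (-78 + (-25 + t))*(101 + t) = (-103 + t)*(101 + t))
(-39017 + 12857)*(x + W(-80, -216)) = (-39017 + 12857)*(-37792 + (-10403 + (-216)² - 2*(-216))) = -26160*(-37792 + (-10403 + 46656 + 432)) = -26160*(-37792 + 36685) = -26160*(-1107) = 28959120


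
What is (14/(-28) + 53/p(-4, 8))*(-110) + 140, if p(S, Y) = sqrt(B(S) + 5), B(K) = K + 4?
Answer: 195 - 1166*sqrt(5) ≈ -2412.3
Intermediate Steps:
B(K) = 4 + K
p(S, Y) = sqrt(9 + S) (p(S, Y) = sqrt((4 + S) + 5) = sqrt(9 + S))
(14/(-28) + 53/p(-4, 8))*(-110) + 140 = (14/(-28) + 53/(sqrt(9 - 4)))*(-110) + 140 = (14*(-1/28) + 53/(sqrt(5)))*(-110) + 140 = (-1/2 + 53*(sqrt(5)/5))*(-110) + 140 = (-1/2 + 53*sqrt(5)/5)*(-110) + 140 = (55 - 1166*sqrt(5)) + 140 = 195 - 1166*sqrt(5)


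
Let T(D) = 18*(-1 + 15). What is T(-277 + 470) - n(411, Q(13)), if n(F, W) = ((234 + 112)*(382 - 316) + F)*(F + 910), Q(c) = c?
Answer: -30709035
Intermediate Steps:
n(F, W) = (910 + F)*(22836 + F) (n(F, W) = (346*66 + F)*(910 + F) = (22836 + F)*(910 + F) = (910 + F)*(22836 + F))
T(D) = 252 (T(D) = 18*14 = 252)
T(-277 + 470) - n(411, Q(13)) = 252 - (20780760 + 411**2 + 23746*411) = 252 - (20780760 + 168921 + 9759606) = 252 - 1*30709287 = 252 - 30709287 = -30709035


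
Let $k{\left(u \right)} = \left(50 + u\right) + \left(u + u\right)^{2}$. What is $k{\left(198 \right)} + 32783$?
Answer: $189847$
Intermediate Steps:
$k{\left(u \right)} = 50 + u + 4 u^{2}$ ($k{\left(u \right)} = \left(50 + u\right) + \left(2 u\right)^{2} = \left(50 + u\right) + 4 u^{2} = 50 + u + 4 u^{2}$)
$k{\left(198 \right)} + 32783 = \left(50 + 198 + 4 \cdot 198^{2}\right) + 32783 = \left(50 + 198 + 4 \cdot 39204\right) + 32783 = \left(50 + 198 + 156816\right) + 32783 = 157064 + 32783 = 189847$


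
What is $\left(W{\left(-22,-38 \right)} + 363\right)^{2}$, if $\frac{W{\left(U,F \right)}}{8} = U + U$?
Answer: $121$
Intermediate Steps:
$W{\left(U,F \right)} = 16 U$ ($W{\left(U,F \right)} = 8 \left(U + U\right) = 8 \cdot 2 U = 16 U$)
$\left(W{\left(-22,-38 \right)} + 363\right)^{2} = \left(16 \left(-22\right) + 363\right)^{2} = \left(-352 + 363\right)^{2} = 11^{2} = 121$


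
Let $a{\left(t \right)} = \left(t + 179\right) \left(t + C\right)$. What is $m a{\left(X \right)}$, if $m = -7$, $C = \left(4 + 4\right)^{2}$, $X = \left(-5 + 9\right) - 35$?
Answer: $-34188$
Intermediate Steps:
$X = -31$ ($X = 4 - 35 = -31$)
$C = 64$ ($C = 8^{2} = 64$)
$a{\left(t \right)} = \left(64 + t\right) \left(179 + t\right)$ ($a{\left(t \right)} = \left(t + 179\right) \left(t + 64\right) = \left(179 + t\right) \left(64 + t\right) = \left(64 + t\right) \left(179 + t\right)$)
$m a{\left(X \right)} = - 7 \left(11456 + \left(-31\right)^{2} + 243 \left(-31\right)\right) = - 7 \left(11456 + 961 - 7533\right) = \left(-7\right) 4884 = -34188$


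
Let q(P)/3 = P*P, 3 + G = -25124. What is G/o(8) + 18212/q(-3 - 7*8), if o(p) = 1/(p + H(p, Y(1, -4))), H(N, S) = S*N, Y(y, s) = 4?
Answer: -10496032228/10443 ≈ -1.0051e+6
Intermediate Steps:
G = -25127 (G = -3 - 25124 = -25127)
H(N, S) = N*S
o(p) = 1/(5*p) (o(p) = 1/(p + p*4) = 1/(p + 4*p) = 1/(5*p))
q(P) = 3*P**2 (q(P) = 3*(P*P) = 3*P**2)
G/o(8) + 18212/q(-3 - 7*8) = -25127/((1/5)/8) + 18212/((3*(-3 - 7*8)**2)) = -25127/((1/5)*(1/8)) + 18212/((3*(-3 - 56)**2)) = -25127/1/40 + 18212/((3*(-59)**2)) = -25127*40 + 18212/((3*3481)) = -1005080 + 18212/10443 = -10496032228/10443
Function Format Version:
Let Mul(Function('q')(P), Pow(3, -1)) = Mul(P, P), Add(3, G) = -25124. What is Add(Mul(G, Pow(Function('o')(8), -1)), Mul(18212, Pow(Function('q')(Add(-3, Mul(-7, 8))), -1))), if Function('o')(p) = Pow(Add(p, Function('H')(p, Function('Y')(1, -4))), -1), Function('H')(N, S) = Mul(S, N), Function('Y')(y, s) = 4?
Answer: Rational(-10496032228, 10443) ≈ -1.0051e+6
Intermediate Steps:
G = -25127 (G = Add(-3, -25124) = -25127)
Function('H')(N, S) = Mul(N, S)
Function('o')(p) = Mul(Rational(1, 5), Pow(p, -1)) (Function('o')(p) = Pow(Add(p, Mul(p, 4)), -1) = Pow(Add(p, Mul(4, p)), -1) = Pow(Mul(5, p), -1) = Mul(Rational(1, 5), Pow(p, -1)))
Function('q')(P) = Mul(3, Pow(P, 2)) (Function('q')(P) = Mul(3, Mul(P, P)) = Mul(3, Pow(P, 2)))
Add(Mul(G, Pow(Function('o')(8), -1)), Mul(18212, Pow(Function('q')(Add(-3, Mul(-7, 8))), -1))) = Add(Mul(-25127, Pow(Mul(Rational(1, 5), Pow(8, -1)), -1)), Mul(18212, Pow(Mul(3, Pow(Add(-3, Mul(-7, 8)), 2)), -1))) = Add(Mul(-25127, Pow(Mul(Rational(1, 5), Rational(1, 8)), -1)), Mul(18212, Pow(Mul(3, Pow(Add(-3, -56), 2)), -1))) = Add(Mul(-25127, Pow(Rational(1, 40), -1)), Mul(18212, Pow(Mul(3, Pow(-59, 2)), -1))) = Add(Mul(-25127, 40), Mul(18212, Pow(Mul(3, 3481), -1))) = Add(-1005080, Mul(18212, Pow(10443, -1))) = Add(-1005080, Mul(18212, Rational(1, 10443))) = Add(-1005080, Rational(18212, 10443)) = Rational(-10496032228, 10443)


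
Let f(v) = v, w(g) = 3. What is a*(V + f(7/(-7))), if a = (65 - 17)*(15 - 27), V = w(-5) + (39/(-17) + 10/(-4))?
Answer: 27360/17 ≈ 1609.4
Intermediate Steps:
V = -61/34 (V = 3 + (39/(-17) + 10/(-4)) = 3 + (39*(-1/17) + 10*(-¼)) = 3 + (-39/17 - 5/2) = 3 - 163/34 = -61/34 ≈ -1.7941)
a = -576 (a = 48*(-12) = -576)
a*(V + f(7/(-7))) = -576*(-61/34 + 7/(-7)) = -576*(-61/34 + 7*(-⅐)) = -576*(-61/34 - 1) = -576*(-95/34) = 27360/17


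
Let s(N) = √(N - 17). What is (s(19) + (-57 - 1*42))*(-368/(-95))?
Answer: -36432/95 + 368*√2/95 ≈ -378.02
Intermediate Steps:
s(N) = √(-17 + N)
(s(19) + (-57 - 1*42))*(-368/(-95)) = (√(-17 + 19) + (-57 - 1*42))*(-368/(-95)) = (√2 + (-57 - 42))*(-368*(-1/95)) = (√2 - 99)*(368/95) = (-99 + √2)*(368/95) = -36432/95 + 368*√2/95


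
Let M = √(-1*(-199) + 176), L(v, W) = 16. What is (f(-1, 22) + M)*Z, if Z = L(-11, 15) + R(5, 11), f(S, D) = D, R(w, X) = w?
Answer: 462 + 105*√15 ≈ 868.66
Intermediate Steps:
Z = 21 (Z = 16 + 5 = 21)
M = 5*√15 (M = √(199 + 176) = √375 = 5*√15 ≈ 19.365)
(f(-1, 22) + M)*Z = (22 + 5*√15)*21 = 462 + 105*√15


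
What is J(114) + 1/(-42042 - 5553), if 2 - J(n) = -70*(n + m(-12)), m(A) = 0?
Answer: 379903289/47595 ≈ 7982.0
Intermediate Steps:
J(n) = 2 + 70*n (J(n) = 2 - (-70)*(n + 0) = 2 - (-70)*n = 2 + 70*n)
J(114) + 1/(-42042 - 5553) = (2 + 70*114) + 1/(-42042 - 5553) = (2 + 7980) + 1/(-47595) = 7982 - 1/47595 = 379903289/47595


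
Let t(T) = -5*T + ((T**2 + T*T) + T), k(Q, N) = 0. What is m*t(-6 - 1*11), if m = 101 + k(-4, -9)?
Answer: 65246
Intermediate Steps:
m = 101 (m = 101 + 0 = 101)
t(T) = -4*T + 2*T**2 (t(T) = -5*T + ((T**2 + T**2) + T) = -5*T + (2*T**2 + T) = -5*T + (T + 2*T**2) = -4*T + 2*T**2)
m*t(-6 - 1*11) = 101*(2*(-6 - 1*11)*(-2 + (-6 - 1*11))) = 101*(2*(-6 - 11)*(-2 + (-6 - 11))) = 101*(2*(-17)*(-2 - 17)) = 101*(2*(-17)*(-19)) = 101*646 = 65246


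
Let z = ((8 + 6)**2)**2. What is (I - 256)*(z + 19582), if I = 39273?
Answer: 2262907966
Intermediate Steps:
z = 38416 (z = (14**2)**2 = 196**2 = 38416)
(I - 256)*(z + 19582) = (39273 - 256)*(38416 + 19582) = 39017*57998 = 2262907966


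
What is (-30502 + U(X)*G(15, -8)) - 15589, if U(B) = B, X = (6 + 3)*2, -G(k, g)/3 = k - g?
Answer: -47333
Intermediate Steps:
G(k, g) = -3*k + 3*g (G(k, g) = -3*(k - g) = -3*k + 3*g)
X = 18 (X = 9*2 = 18)
(-30502 + U(X)*G(15, -8)) - 15589 = (-30502 + 18*(-3*15 + 3*(-8))) - 15589 = (-30502 + 18*(-45 - 24)) - 15589 = (-30502 + 18*(-69)) - 15589 = (-30502 - 1242) - 15589 = -31744 - 15589 = -47333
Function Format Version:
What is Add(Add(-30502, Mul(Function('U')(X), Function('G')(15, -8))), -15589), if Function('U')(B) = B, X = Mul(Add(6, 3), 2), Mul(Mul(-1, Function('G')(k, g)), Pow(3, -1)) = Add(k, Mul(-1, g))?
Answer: -47333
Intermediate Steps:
Function('G')(k, g) = Add(Mul(-3, k), Mul(3, g)) (Function('G')(k, g) = Mul(-3, Add(k, Mul(-1, g))) = Add(Mul(-3, k), Mul(3, g)))
X = 18 (X = Mul(9, 2) = 18)
Add(Add(-30502, Mul(Function('U')(X), Function('G')(15, -8))), -15589) = Add(Add(-30502, Mul(18, Add(Mul(-3, 15), Mul(3, -8)))), -15589) = Add(Add(-30502, Mul(18, Add(-45, -24))), -15589) = Add(Add(-30502, Mul(18, -69)), -15589) = Add(Add(-30502, -1242), -15589) = Add(-31744, -15589) = -47333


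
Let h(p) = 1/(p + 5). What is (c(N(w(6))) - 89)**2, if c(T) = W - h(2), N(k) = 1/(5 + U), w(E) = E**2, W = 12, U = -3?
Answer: 291600/49 ≈ 5951.0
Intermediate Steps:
h(p) = 1/(5 + p)
N(k) = 1/2 (N(k) = 1/(5 - 3) = 1/2)
c(T) = 83/7 (c(T) = 12 - 1/(5 + 2) = 12 - 1/7 = 83/7)
(c(N(w(6))) - 89)**2 = (83/7 - 89)**2 = (-540/7)**2 = 291600/49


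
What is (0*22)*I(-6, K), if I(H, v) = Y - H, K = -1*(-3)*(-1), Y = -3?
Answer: 0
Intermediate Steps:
K = -3 (K = 3*(-1) = -3)
I(H, v) = -3 - H
(0*22)*I(-6, K) = (0*22)*(-3 - 1*(-6)) = 0*(-3 + 6) = 0*3 = 0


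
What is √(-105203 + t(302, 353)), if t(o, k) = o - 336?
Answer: 3*I*√11693 ≈ 324.4*I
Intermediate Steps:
t(o, k) = -336 + o
√(-105203 + t(302, 353)) = √(-105203 + (-336 + 302)) = √(-105203 - 34) = √(-105237) = 3*I*√11693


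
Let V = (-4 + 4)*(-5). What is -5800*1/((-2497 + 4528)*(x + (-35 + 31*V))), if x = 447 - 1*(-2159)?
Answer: -5800/5221701 ≈ -0.0011107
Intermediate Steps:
x = 2606 (x = 447 + 2159 = 2606)
V = 0 (V = 0*(-5) = 0)
-5800*1/((-2497 + 4528)*(x + (-35 + 31*V))) = -5800*1/((-2497 + 4528)*(2606 + (-35 + 31*0))) = -5800*1/(2031*(2606 + (-35 + 0))) = -5800*1/(2031*(2606 - 35)) = -5800/(2031*2571) = -5800/5221701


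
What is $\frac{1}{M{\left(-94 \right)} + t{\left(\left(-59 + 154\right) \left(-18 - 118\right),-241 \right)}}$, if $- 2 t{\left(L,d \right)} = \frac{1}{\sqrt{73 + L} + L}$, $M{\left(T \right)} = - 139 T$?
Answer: $\frac{8724912831048}{113999711388098609} - \frac{2 i \sqrt{12847}}{113999711388098609} \approx 7.6534 \cdot 10^{-5} - 1.9885 \cdot 10^{-15} i$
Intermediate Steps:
$t{\left(L,d \right)} = - \frac{1}{2 \left(L + \sqrt{73 + L}\right)}$ ($t{\left(L,d \right)} = - \frac{1}{2 \left(\sqrt{73 + L} + L\right)} = - \frac{1}{2 \left(L + \sqrt{73 + L}\right)}$)
$\frac{1}{M{\left(-94 \right)} + t{\left(\left(-59 + 154\right) \left(-18 - 118\right),-241 \right)}} = \frac{1}{\left(-139\right) \left(-94\right) - \frac{1}{2 \left(-59 + 154\right) \left(-18 - 118\right) + 2 \sqrt{73 + \left(-59 + 154\right) \left(-18 - 118\right)}}} = \frac{1}{13066 - \frac{1}{2 \cdot 95 \left(-136\right) + 2 \sqrt{73 + 95 \left(-136\right)}}} = \frac{1}{13066 - \frac{1}{2 \left(-12920\right) + 2 \sqrt{73 - 12920}}} = \frac{1}{13066 - \frac{1}{-25840 + 2 \sqrt{-12847}}} = \frac{1}{13066 - \frac{1}{-25840 + 2 i \sqrt{12847}}}$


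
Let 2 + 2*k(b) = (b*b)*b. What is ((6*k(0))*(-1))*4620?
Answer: 27720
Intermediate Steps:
k(b) = -1 + b³/2 (k(b) = -1 + ((b*b)*b)/2 = -1 + (b²*b)/2 = -1 + b³/2)
((6*k(0))*(-1))*4620 = ((6*(-1 + (½)*0³))*(-1))*4620 = ((6*(-1 + (½)*0))*(-1))*4620 = ((6*(-1 + 0))*(-1))*4620 = ((6*(-1))*(-1))*4620 = -6*(-1)*4620 = 6*4620 = 27720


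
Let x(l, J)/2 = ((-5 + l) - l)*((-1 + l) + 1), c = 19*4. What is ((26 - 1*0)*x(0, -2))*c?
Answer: 0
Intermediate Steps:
c = 76
x(l, J) = -10*l (x(l, J) = 2*(((-5 + l) - l)*((-1 + l) + 1)) = 2*(-5*l) = -10*l)
((26 - 1*0)*x(0, -2))*c = ((26 - 1*0)*(-10*0))*76 = ((26 + 0)*0)*76 = (26*0)*76 = 0*76 = 0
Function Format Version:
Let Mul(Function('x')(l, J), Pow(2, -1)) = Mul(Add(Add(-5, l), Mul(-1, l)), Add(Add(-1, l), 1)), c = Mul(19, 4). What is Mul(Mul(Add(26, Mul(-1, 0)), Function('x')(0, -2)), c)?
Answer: 0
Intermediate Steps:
c = 76
Function('x')(l, J) = Mul(-10, l) (Function('x')(l, J) = Mul(2, Mul(Add(Add(-5, l), Mul(-1, l)), Add(Add(-1, l), 1))) = Mul(2, Mul(-5, l)) = Mul(-10, l))
Mul(Mul(Add(26, Mul(-1, 0)), Function('x')(0, -2)), c) = Mul(Mul(Add(26, Mul(-1, 0)), Mul(-10, 0)), 76) = Mul(Mul(Add(26, 0), 0), 76) = Mul(Mul(26, 0), 76) = Mul(0, 76) = 0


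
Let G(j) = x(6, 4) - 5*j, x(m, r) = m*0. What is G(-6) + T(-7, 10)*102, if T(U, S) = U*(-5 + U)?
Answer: 8598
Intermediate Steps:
x(m, r) = 0
G(j) = -5*j (G(j) = 0 - 5*j = -5*j)
G(-6) + T(-7, 10)*102 = -5*(-6) - 7*(-5 - 7)*102 = 30 - 7*(-12)*102 = 30 + 84*102 = 30 + 8568 = 8598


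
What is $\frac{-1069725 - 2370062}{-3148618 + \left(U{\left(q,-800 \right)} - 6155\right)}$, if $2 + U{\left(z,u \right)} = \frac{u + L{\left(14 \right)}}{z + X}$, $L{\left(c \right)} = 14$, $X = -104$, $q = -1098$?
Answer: $\frac{2067311987}{1896019382} \approx 1.0903$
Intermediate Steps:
$U{\left(z,u \right)} = -2 + \frac{14 + u}{-104 + z}$ ($U{\left(z,u \right)} = -2 + \frac{u + 14}{z - 104} = -2 + \frac{14 + u}{-104 + z}$)
$\frac{-1069725 - 2370062}{-3148618 + \left(U{\left(q,-800 \right)} - 6155\right)} = \frac{-1069725 - 2370062}{-3148618 - \left(6155 - \frac{222 - 800 - -2196}{-104 - 1098}\right)} = - \frac{3439787}{-3148618 - \left(6155 - \frac{222 - 800 + 2196}{-1202}\right)} = - \frac{3439787}{-3148618 - \frac{3699964}{601}} = - \frac{3439787}{- \frac{1896019382}{601}} = \left(-3439787\right) \left(- \frac{601}{1896019382}\right) = \frac{2067311987}{1896019382}$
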